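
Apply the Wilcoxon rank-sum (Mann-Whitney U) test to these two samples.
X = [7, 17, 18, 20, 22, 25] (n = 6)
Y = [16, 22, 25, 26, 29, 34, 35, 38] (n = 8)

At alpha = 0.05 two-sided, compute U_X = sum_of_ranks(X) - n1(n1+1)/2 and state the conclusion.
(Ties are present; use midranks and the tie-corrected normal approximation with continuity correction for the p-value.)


Step 1: Combine and sort all 14 observations; assign midranks.
sorted (value, group): (7,X), (16,Y), (17,X), (18,X), (20,X), (22,X), (22,Y), (25,X), (25,Y), (26,Y), (29,Y), (34,Y), (35,Y), (38,Y)
ranks: 7->1, 16->2, 17->3, 18->4, 20->5, 22->6.5, 22->6.5, 25->8.5, 25->8.5, 26->10, 29->11, 34->12, 35->13, 38->14
Step 2: Rank sum for X: R1 = 1 + 3 + 4 + 5 + 6.5 + 8.5 = 28.
Step 3: U_X = R1 - n1(n1+1)/2 = 28 - 6*7/2 = 28 - 21 = 7.
       U_Y = n1*n2 - U_X = 48 - 7 = 41.
Step 4: Ties are present, so use the tie-corrected normal approximation (with continuity correction) for the p-value.
Step 5: p-value = 0.032774; compare to alpha = 0.05. reject H0.

U_X = 7, p = 0.032774, reject H0 at alpha = 0.05.


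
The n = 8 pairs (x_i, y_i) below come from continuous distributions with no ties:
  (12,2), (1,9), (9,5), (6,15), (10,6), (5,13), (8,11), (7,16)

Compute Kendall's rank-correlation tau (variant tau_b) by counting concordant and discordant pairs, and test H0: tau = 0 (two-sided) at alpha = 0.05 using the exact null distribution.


Step 1: Enumerate the 28 unordered pairs (i,j) with i<j and classify each by sign(x_j-x_i) * sign(y_j-y_i).
  (1,2):dx=-11,dy=+7->D; (1,3):dx=-3,dy=+3->D; (1,4):dx=-6,dy=+13->D; (1,5):dx=-2,dy=+4->D
  (1,6):dx=-7,dy=+11->D; (1,7):dx=-4,dy=+9->D; (1,8):dx=-5,dy=+14->D; (2,3):dx=+8,dy=-4->D
  (2,4):dx=+5,dy=+6->C; (2,5):dx=+9,dy=-3->D; (2,6):dx=+4,dy=+4->C; (2,7):dx=+7,dy=+2->C
  (2,8):dx=+6,dy=+7->C; (3,4):dx=-3,dy=+10->D; (3,5):dx=+1,dy=+1->C; (3,6):dx=-4,dy=+8->D
  (3,7):dx=-1,dy=+6->D; (3,8):dx=-2,dy=+11->D; (4,5):dx=+4,dy=-9->D; (4,6):dx=-1,dy=-2->C
  (4,7):dx=+2,dy=-4->D; (4,8):dx=+1,dy=+1->C; (5,6):dx=-5,dy=+7->D; (5,7):dx=-2,dy=+5->D
  (5,8):dx=-3,dy=+10->D; (6,7):dx=+3,dy=-2->D; (6,8):dx=+2,dy=+3->C; (7,8):dx=-1,dy=+5->D
Step 2: C = 8, D = 20, total pairs = 28.
Step 3: tau = (C - D)/(n(n-1)/2) = (8 - 20)/28 = -0.428571.
Step 4: Exact two-sided p-value (enumerate n! = 40320 permutations of y under H0): p = 0.178869.
Step 5: alpha = 0.05. fail to reject H0.

tau_b = -0.4286 (C=8, D=20), p = 0.178869, fail to reject H0.


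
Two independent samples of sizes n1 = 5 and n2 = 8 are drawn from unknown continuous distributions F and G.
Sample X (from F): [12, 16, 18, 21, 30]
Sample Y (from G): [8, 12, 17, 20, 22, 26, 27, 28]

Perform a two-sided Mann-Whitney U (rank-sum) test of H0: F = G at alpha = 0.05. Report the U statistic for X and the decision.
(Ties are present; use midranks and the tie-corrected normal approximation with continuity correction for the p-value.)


Step 1: Combine and sort all 13 observations; assign midranks.
sorted (value, group): (8,Y), (12,X), (12,Y), (16,X), (17,Y), (18,X), (20,Y), (21,X), (22,Y), (26,Y), (27,Y), (28,Y), (30,X)
ranks: 8->1, 12->2.5, 12->2.5, 16->4, 17->5, 18->6, 20->7, 21->8, 22->9, 26->10, 27->11, 28->12, 30->13
Step 2: Rank sum for X: R1 = 2.5 + 4 + 6 + 8 + 13 = 33.5.
Step 3: U_X = R1 - n1(n1+1)/2 = 33.5 - 5*6/2 = 33.5 - 15 = 18.5.
       U_Y = n1*n2 - U_X = 40 - 18.5 = 21.5.
Step 4: Ties are present, so use the tie-corrected normal approximation (with continuity correction) for the p-value.
Step 5: p-value = 0.883458; compare to alpha = 0.05. fail to reject H0.

U_X = 18.5, p = 0.883458, fail to reject H0 at alpha = 0.05.


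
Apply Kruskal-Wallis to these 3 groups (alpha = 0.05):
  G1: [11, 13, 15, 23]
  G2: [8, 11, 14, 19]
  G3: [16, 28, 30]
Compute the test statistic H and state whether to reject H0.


Step 1: Combine all N = 11 observations and assign midranks.
sorted (value, group, rank): (8,G2,1), (11,G1,2.5), (11,G2,2.5), (13,G1,4), (14,G2,5), (15,G1,6), (16,G3,7), (19,G2,8), (23,G1,9), (28,G3,10), (30,G3,11)
Step 2: Sum ranks within each group.
R_1 = 21.5 (n_1 = 4)
R_2 = 16.5 (n_2 = 4)
R_3 = 28 (n_3 = 3)
Step 3: H = 12/(N(N+1)) * sum(R_i^2/n_i) - 3(N+1)
     = 12/(11*12) * (21.5^2/4 + 16.5^2/4 + 28^2/3) - 3*12
     = 0.090909 * 444.958 - 36
     = 4.450758.
Step 4: Ties present; correction factor C = 1 - 6/(11^3 - 11) = 0.995455. Corrected H = 4.450758 / 0.995455 = 4.471081.
Step 5: Under H0, H ~ chi^2(2); p-value = 0.106934.
Step 6: alpha = 0.05. fail to reject H0.

H = 4.4711, df = 2, p = 0.106934, fail to reject H0.


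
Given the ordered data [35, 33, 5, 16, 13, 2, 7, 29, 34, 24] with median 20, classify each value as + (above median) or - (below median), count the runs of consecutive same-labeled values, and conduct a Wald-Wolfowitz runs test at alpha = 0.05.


Step 1: Compute median = 20; label A = above, B = below.
Labels in order: AABBBBBAAA  (n_A = 5, n_B = 5)
Step 2: Count runs R = 3.
Step 3: Under H0 (random ordering), E[R] = 2*n_A*n_B/(n_A+n_B) + 1 = 2*5*5/10 + 1 = 6.0000.
        Var[R] = 2*n_A*n_B*(2*n_A*n_B - n_A - n_B) / ((n_A+n_B)^2 * (n_A+n_B-1)) = 2000/900 = 2.2222.
        SD[R] = 1.4907.
Step 4: Continuity-corrected z = (R + 0.5 - E[R]) / SD[R] = (3 + 0.5 - 6.0000) / 1.4907 = -1.6771.
Step 5: Two-sided p-value via normal approximation = 2*(1 - Phi(|z|)) = 0.093533.
Step 6: alpha = 0.05. fail to reject H0.

R = 3, z = -1.6771, p = 0.093533, fail to reject H0.


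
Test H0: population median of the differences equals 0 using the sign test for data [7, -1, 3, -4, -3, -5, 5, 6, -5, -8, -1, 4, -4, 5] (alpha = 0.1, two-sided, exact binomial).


Step 1: Discard zero differences. Original n = 14; n_eff = number of nonzero differences = 14.
Nonzero differences (with sign): +7, -1, +3, -4, -3, -5, +5, +6, -5, -8, -1, +4, -4, +5
Step 2: Count signs: positive = 6, negative = 8.
Step 3: Under H0: P(positive) = 0.5, so the number of positives S ~ Bin(14, 0.5).
Step 4: Two-sided exact p-value = sum of Bin(14,0.5) probabilities at or below the observed probability = 0.790527.
Step 5: alpha = 0.1. fail to reject H0.

n_eff = 14, pos = 6, neg = 8, p = 0.790527, fail to reject H0.


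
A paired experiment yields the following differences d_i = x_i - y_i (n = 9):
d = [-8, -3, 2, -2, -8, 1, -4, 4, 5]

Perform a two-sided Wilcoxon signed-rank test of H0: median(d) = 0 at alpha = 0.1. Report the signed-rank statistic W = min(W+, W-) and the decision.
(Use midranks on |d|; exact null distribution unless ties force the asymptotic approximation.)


Step 1: Drop any zero differences (none here) and take |d_i|.
|d| = [8, 3, 2, 2, 8, 1, 4, 4, 5]
Step 2: Midrank |d_i| (ties get averaged ranks).
ranks: |8|->8.5, |3|->4, |2|->2.5, |2|->2.5, |8|->8.5, |1|->1, |4|->5.5, |4|->5.5, |5|->7
Step 3: Attach original signs; sum ranks with positive sign and with negative sign.
W+ = 2.5 + 1 + 5.5 + 7 = 16
W- = 8.5 + 4 + 2.5 + 8.5 + 5.5 = 29
(Check: W+ + W- = 45 should equal n(n+1)/2 = 45.)
Step 4: Test statistic W = min(W+, W-) = 16.
Step 5: Ties in |d|, so use the tie-corrected normal approximation.
        E[W] = n(n+1)/4 = 9*10/4 = 22.5.
        Tie groups: |d|=2 (t=2), |d|=4 (t=2), |d|=8 (t=2); sum(t^3 - t) = 18.
        Var[W] = n(n+1)(2n+1)/24 - sum(t^3-t)/48 = 1710/24 - 18/48 = 70.875.
        z = (W - E[W]) / sqrt(Var[W]) = (16 - 22.5) / 8.4187 = -0.7721.
        Two-sided p = 2*Phi(z) = 0.440062.
Step 6: alpha = 0.1. fail to reject H0.

W+ = 16, W- = 29, W = min = 16, p = 0.440062, fail to reject H0.


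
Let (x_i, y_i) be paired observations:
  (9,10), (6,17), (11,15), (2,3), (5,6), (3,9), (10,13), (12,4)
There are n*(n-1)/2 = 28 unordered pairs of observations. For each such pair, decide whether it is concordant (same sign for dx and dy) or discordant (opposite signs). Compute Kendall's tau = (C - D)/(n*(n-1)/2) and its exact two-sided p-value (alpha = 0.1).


Step 1: Enumerate the 28 unordered pairs (i,j) with i<j and classify each by sign(x_j-x_i) * sign(y_j-y_i).
  (1,2):dx=-3,dy=+7->D; (1,3):dx=+2,dy=+5->C; (1,4):dx=-7,dy=-7->C; (1,5):dx=-4,dy=-4->C
  (1,6):dx=-6,dy=-1->C; (1,7):dx=+1,dy=+3->C; (1,8):dx=+3,dy=-6->D; (2,3):dx=+5,dy=-2->D
  (2,4):dx=-4,dy=-14->C; (2,5):dx=-1,dy=-11->C; (2,6):dx=-3,dy=-8->C; (2,7):dx=+4,dy=-4->D
  (2,8):dx=+6,dy=-13->D; (3,4):dx=-9,dy=-12->C; (3,5):dx=-6,dy=-9->C; (3,6):dx=-8,dy=-6->C
  (3,7):dx=-1,dy=-2->C; (3,8):dx=+1,dy=-11->D; (4,5):dx=+3,dy=+3->C; (4,6):dx=+1,dy=+6->C
  (4,7):dx=+8,dy=+10->C; (4,8):dx=+10,dy=+1->C; (5,6):dx=-2,dy=+3->D; (5,7):dx=+5,dy=+7->C
  (5,8):dx=+7,dy=-2->D; (6,7):dx=+7,dy=+4->C; (6,8):dx=+9,dy=-5->D; (7,8):dx=+2,dy=-9->D
Step 2: C = 18, D = 10, total pairs = 28.
Step 3: tau = (C - D)/(n(n-1)/2) = (18 - 10)/28 = 0.285714.
Step 4: Exact two-sided p-value (enumerate n! = 40320 permutations of y under H0): p = 0.398760.
Step 5: alpha = 0.1. fail to reject H0.

tau_b = 0.2857 (C=18, D=10), p = 0.398760, fail to reject H0.


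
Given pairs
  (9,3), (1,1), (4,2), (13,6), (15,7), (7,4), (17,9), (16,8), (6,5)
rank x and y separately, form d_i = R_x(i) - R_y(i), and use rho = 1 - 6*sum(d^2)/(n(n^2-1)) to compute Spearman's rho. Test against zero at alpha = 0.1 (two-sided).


Step 1: Rank x and y separately (midranks; no ties here).
rank(x): 9->5, 1->1, 4->2, 13->6, 15->7, 7->4, 17->9, 16->8, 6->3
rank(y): 3->3, 1->1, 2->2, 6->6, 7->7, 4->4, 9->9, 8->8, 5->5
Step 2: d_i = R_x(i) - R_y(i); compute d_i^2.
  (5-3)^2=4, (1-1)^2=0, (2-2)^2=0, (6-6)^2=0, (7-7)^2=0, (4-4)^2=0, (9-9)^2=0, (8-8)^2=0, (3-5)^2=4
sum(d^2) = 8.
Step 3: rho = 1 - 6*8 / (9*(9^2 - 1)) = 1 - 48/720 = 0.933333.
Step 4: Under H0, t = rho * sqrt((n-2)/(1-rho^2)) = 6.8783 ~ t(7).
Step 5: Two-sided p-value from the t-distribution with 7 df = 0.000236.
Step 6: alpha = 0.1. reject H0.

rho = 0.9333, p = 0.000236, reject H0 at alpha = 0.1.


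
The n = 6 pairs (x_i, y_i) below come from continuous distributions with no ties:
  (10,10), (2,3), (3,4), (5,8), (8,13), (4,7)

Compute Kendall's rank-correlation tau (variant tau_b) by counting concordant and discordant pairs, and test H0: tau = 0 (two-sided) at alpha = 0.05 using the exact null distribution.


Step 1: Enumerate the 15 unordered pairs (i,j) with i<j and classify each by sign(x_j-x_i) * sign(y_j-y_i).
  (1,2):dx=-8,dy=-7->C; (1,3):dx=-7,dy=-6->C; (1,4):dx=-5,dy=-2->C; (1,5):dx=-2,dy=+3->D
  (1,6):dx=-6,dy=-3->C; (2,3):dx=+1,dy=+1->C; (2,4):dx=+3,dy=+5->C; (2,5):dx=+6,dy=+10->C
  (2,6):dx=+2,dy=+4->C; (3,4):dx=+2,dy=+4->C; (3,5):dx=+5,dy=+9->C; (3,6):dx=+1,dy=+3->C
  (4,5):dx=+3,dy=+5->C; (4,6):dx=-1,dy=-1->C; (5,6):dx=-4,dy=-6->C
Step 2: C = 14, D = 1, total pairs = 15.
Step 3: tau = (C - D)/(n(n-1)/2) = (14 - 1)/15 = 0.866667.
Step 4: Exact two-sided p-value (enumerate n! = 720 permutations of y under H0): p = 0.016667.
Step 5: alpha = 0.05. reject H0.

tau_b = 0.8667 (C=14, D=1), p = 0.016667, reject H0.


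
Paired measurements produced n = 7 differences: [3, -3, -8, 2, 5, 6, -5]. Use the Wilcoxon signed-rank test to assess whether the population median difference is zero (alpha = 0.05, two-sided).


Step 1: Drop any zero differences (none here) and take |d_i|.
|d| = [3, 3, 8, 2, 5, 6, 5]
Step 2: Midrank |d_i| (ties get averaged ranks).
ranks: |3|->2.5, |3|->2.5, |8|->7, |2|->1, |5|->4.5, |6|->6, |5|->4.5
Step 3: Attach original signs; sum ranks with positive sign and with negative sign.
W+ = 2.5 + 1 + 4.5 + 6 = 14
W- = 2.5 + 7 + 4.5 = 14
(Check: W+ + W- = 28 should equal n(n+1)/2 = 28.)
Step 4: Test statistic W = min(W+, W-) = 14.
Step 5: Ties in |d|, so use the tie-corrected normal approximation.
        E[W] = n(n+1)/4 = 7*8/4 = 14.
        Tie groups: |d|=3 (t=2), |d|=5 (t=2); sum(t^3 - t) = 12.
        Var[W] = n(n+1)(2n+1)/24 - sum(t^3-t)/48 = 840/24 - 12/48 = 34.75.
        z = (W - E[W]) / sqrt(Var[W]) = (14 - 14) / 5.8949 = 0.0000.
        Two-sided p = 2*Phi(z) = 1.000000.
Step 6: alpha = 0.05. fail to reject H0.

W+ = 14, W- = 14, W = min = 14, p = 1.000000, fail to reject H0.


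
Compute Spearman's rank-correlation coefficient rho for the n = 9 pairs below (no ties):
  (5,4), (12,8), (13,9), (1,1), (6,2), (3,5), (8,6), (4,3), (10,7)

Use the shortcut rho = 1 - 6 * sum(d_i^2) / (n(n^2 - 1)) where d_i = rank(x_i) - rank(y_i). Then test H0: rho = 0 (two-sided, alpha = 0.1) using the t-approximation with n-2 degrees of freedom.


Step 1: Rank x and y separately (midranks; no ties here).
rank(x): 5->4, 12->8, 13->9, 1->1, 6->5, 3->2, 8->6, 4->3, 10->7
rank(y): 4->4, 8->8, 9->9, 1->1, 2->2, 5->5, 6->6, 3->3, 7->7
Step 2: d_i = R_x(i) - R_y(i); compute d_i^2.
  (4-4)^2=0, (8-8)^2=0, (9-9)^2=0, (1-1)^2=0, (5-2)^2=9, (2-5)^2=9, (6-6)^2=0, (3-3)^2=0, (7-7)^2=0
sum(d^2) = 18.
Step 3: rho = 1 - 6*18 / (9*(9^2 - 1)) = 1 - 108/720 = 0.850000.
Step 4: Under H0, t = rho * sqrt((n-2)/(1-rho^2)) = 4.2691 ~ t(7).
Step 5: Two-sided p-value from the t-distribution with 7 df = 0.003705.
Step 6: alpha = 0.1. reject H0.

rho = 0.8500, p = 0.003705, reject H0 at alpha = 0.1.


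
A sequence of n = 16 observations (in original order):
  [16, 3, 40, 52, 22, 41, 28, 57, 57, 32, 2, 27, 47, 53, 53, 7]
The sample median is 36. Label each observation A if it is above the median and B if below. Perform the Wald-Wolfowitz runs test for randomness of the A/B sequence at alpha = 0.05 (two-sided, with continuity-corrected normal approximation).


Step 1: Compute median = 36; label A = above, B = below.
Labels in order: BBAABABAABBBAAAB  (n_A = 8, n_B = 8)
Step 2: Count runs R = 9.
Step 3: Under H0 (random ordering), E[R] = 2*n_A*n_B/(n_A+n_B) + 1 = 2*8*8/16 + 1 = 9.0000.
        Var[R] = 2*n_A*n_B*(2*n_A*n_B - n_A - n_B) / ((n_A+n_B)^2 * (n_A+n_B-1)) = 14336/3840 = 3.7333.
        SD[R] = 1.9322.
Step 4: R = E[R], so z = 0 with no continuity correction.
Step 5: Two-sided p-value via normal approximation = 2*(1 - Phi(|z|)) = 1.000000.
Step 6: alpha = 0.05. fail to reject H0.

R = 9, z = 0.0000, p = 1.000000, fail to reject H0.


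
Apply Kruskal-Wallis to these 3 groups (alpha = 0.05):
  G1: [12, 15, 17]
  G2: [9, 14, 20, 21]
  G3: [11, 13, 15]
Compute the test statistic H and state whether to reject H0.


Step 1: Combine all N = 10 observations and assign midranks.
sorted (value, group, rank): (9,G2,1), (11,G3,2), (12,G1,3), (13,G3,4), (14,G2,5), (15,G1,6.5), (15,G3,6.5), (17,G1,8), (20,G2,9), (21,G2,10)
Step 2: Sum ranks within each group.
R_1 = 17.5 (n_1 = 3)
R_2 = 25 (n_2 = 4)
R_3 = 12.5 (n_3 = 3)
Step 3: H = 12/(N(N+1)) * sum(R_i^2/n_i) - 3(N+1)
     = 12/(10*11) * (17.5^2/3 + 25^2/4 + 12.5^2/3) - 3*11
     = 0.109091 * 310.417 - 33
     = 0.863636.
Step 4: Ties present; correction factor C = 1 - 6/(10^3 - 10) = 0.993939. Corrected H = 0.863636 / 0.993939 = 0.868902.
Step 5: Under H0, H ~ chi^2(2); p-value = 0.647620.
Step 6: alpha = 0.05. fail to reject H0.

H = 0.8689, df = 2, p = 0.647620, fail to reject H0.


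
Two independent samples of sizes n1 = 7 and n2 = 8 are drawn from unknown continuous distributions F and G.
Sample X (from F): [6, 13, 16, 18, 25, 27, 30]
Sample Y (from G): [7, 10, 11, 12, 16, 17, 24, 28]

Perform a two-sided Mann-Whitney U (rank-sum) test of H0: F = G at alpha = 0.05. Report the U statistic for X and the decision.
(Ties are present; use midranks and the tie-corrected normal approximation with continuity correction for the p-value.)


Step 1: Combine and sort all 15 observations; assign midranks.
sorted (value, group): (6,X), (7,Y), (10,Y), (11,Y), (12,Y), (13,X), (16,X), (16,Y), (17,Y), (18,X), (24,Y), (25,X), (27,X), (28,Y), (30,X)
ranks: 6->1, 7->2, 10->3, 11->4, 12->5, 13->6, 16->7.5, 16->7.5, 17->9, 18->10, 24->11, 25->12, 27->13, 28->14, 30->15
Step 2: Rank sum for X: R1 = 1 + 6 + 7.5 + 10 + 12 + 13 + 15 = 64.5.
Step 3: U_X = R1 - n1(n1+1)/2 = 64.5 - 7*8/2 = 64.5 - 28 = 36.5.
       U_Y = n1*n2 - U_X = 56 - 36.5 = 19.5.
Step 4: Ties are present, so use the tie-corrected normal approximation (with continuity correction) for the p-value.
Step 5: p-value = 0.354109; compare to alpha = 0.05. fail to reject H0.

U_X = 36.5, p = 0.354109, fail to reject H0 at alpha = 0.05.


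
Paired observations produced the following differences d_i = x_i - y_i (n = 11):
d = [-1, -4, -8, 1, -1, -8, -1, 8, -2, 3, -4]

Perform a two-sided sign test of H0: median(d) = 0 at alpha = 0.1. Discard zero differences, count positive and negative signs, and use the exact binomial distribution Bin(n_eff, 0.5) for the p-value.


Step 1: Discard zero differences. Original n = 11; n_eff = number of nonzero differences = 11.
Nonzero differences (with sign): -1, -4, -8, +1, -1, -8, -1, +8, -2, +3, -4
Step 2: Count signs: positive = 3, negative = 8.
Step 3: Under H0: P(positive) = 0.5, so the number of positives S ~ Bin(11, 0.5).
Step 4: Two-sided exact p-value = sum of Bin(11,0.5) probabilities at or below the observed probability = 0.226562.
Step 5: alpha = 0.1. fail to reject H0.

n_eff = 11, pos = 3, neg = 8, p = 0.226562, fail to reject H0.


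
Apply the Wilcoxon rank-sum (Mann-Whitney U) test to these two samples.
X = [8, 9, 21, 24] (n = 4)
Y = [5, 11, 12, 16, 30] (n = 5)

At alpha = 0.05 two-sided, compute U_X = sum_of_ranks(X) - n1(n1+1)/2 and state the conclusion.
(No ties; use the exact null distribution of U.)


Step 1: Combine and sort all 9 observations; assign midranks.
sorted (value, group): (5,Y), (8,X), (9,X), (11,Y), (12,Y), (16,Y), (21,X), (24,X), (30,Y)
ranks: 5->1, 8->2, 9->3, 11->4, 12->5, 16->6, 21->7, 24->8, 30->9
Step 2: Rank sum for X: R1 = 2 + 3 + 7 + 8 = 20.
Step 3: U_X = R1 - n1(n1+1)/2 = 20 - 4*5/2 = 20 - 10 = 10.
       U_Y = n1*n2 - U_X = 20 - 10 = 10.
Step 4: No ties, so the exact null distribution of U (based on enumerating the C(9,4) = 126 equally likely rank assignments) gives the two-sided p-value.
Step 5: p-value = 1.000000; compare to alpha = 0.05. fail to reject H0.

U_X = 10, p = 1.000000, fail to reject H0 at alpha = 0.05.


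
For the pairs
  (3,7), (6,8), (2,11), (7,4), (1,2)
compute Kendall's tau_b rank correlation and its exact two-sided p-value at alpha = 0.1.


Step 1: Enumerate the 10 unordered pairs (i,j) with i<j and classify each by sign(x_j-x_i) * sign(y_j-y_i).
  (1,2):dx=+3,dy=+1->C; (1,3):dx=-1,dy=+4->D; (1,4):dx=+4,dy=-3->D; (1,5):dx=-2,dy=-5->C
  (2,3):dx=-4,dy=+3->D; (2,4):dx=+1,dy=-4->D; (2,5):dx=-5,dy=-6->C; (3,4):dx=+5,dy=-7->D
  (3,5):dx=-1,dy=-9->C; (4,5):dx=-6,dy=-2->C
Step 2: C = 5, D = 5, total pairs = 10.
Step 3: tau = (C - D)/(n(n-1)/2) = (5 - 5)/10 = 0.000000.
Step 4: Exact two-sided p-value (enumerate n! = 120 permutations of y under H0): p = 1.000000.
Step 5: alpha = 0.1. fail to reject H0.

tau_b = 0.0000 (C=5, D=5), p = 1.000000, fail to reject H0.


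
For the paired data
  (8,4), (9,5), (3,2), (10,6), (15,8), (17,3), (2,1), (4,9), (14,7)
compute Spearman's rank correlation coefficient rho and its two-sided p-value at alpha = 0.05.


Step 1: Rank x and y separately (midranks; no ties here).
rank(x): 8->4, 9->5, 3->2, 10->6, 15->8, 17->9, 2->1, 4->3, 14->7
rank(y): 4->4, 5->5, 2->2, 6->6, 8->8, 3->3, 1->1, 9->9, 7->7
Step 2: d_i = R_x(i) - R_y(i); compute d_i^2.
  (4-4)^2=0, (5-5)^2=0, (2-2)^2=0, (6-6)^2=0, (8-8)^2=0, (9-3)^2=36, (1-1)^2=0, (3-9)^2=36, (7-7)^2=0
sum(d^2) = 72.
Step 3: rho = 1 - 6*72 / (9*(9^2 - 1)) = 1 - 432/720 = 0.400000.
Step 4: Under H0, t = rho * sqrt((n-2)/(1-rho^2)) = 1.1547 ~ t(7).
Step 5: Two-sided p-value from the t-distribution with 7 df = 0.286105.
Step 6: alpha = 0.05. fail to reject H0.

rho = 0.4000, p = 0.286105, fail to reject H0 at alpha = 0.05.


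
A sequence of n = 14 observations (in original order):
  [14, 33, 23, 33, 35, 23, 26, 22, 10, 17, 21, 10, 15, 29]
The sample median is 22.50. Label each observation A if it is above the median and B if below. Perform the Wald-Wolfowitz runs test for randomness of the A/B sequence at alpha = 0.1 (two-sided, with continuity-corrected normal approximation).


Step 1: Compute median = 22.50; label A = above, B = below.
Labels in order: BAAAAAABBBBBBA  (n_A = 7, n_B = 7)
Step 2: Count runs R = 4.
Step 3: Under H0 (random ordering), E[R] = 2*n_A*n_B/(n_A+n_B) + 1 = 2*7*7/14 + 1 = 8.0000.
        Var[R] = 2*n_A*n_B*(2*n_A*n_B - n_A - n_B) / ((n_A+n_B)^2 * (n_A+n_B-1)) = 8232/2548 = 3.2308.
        SD[R] = 1.7974.
Step 4: Continuity-corrected z = (R + 0.5 - E[R]) / SD[R] = (4 + 0.5 - 8.0000) / 1.7974 = -1.9472.
Step 5: Two-sided p-value via normal approximation = 2*(1 - Phi(|z|)) = 0.051508.
Step 6: alpha = 0.1. reject H0.

R = 4, z = -1.9472, p = 0.051508, reject H0.


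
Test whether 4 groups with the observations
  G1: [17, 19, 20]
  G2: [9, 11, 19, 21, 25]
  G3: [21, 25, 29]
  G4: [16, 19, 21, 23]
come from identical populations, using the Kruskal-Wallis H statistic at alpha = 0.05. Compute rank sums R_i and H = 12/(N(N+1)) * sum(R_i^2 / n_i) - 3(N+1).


Step 1: Combine all N = 15 observations and assign midranks.
sorted (value, group, rank): (9,G2,1), (11,G2,2), (16,G4,3), (17,G1,4), (19,G1,6), (19,G2,6), (19,G4,6), (20,G1,8), (21,G2,10), (21,G3,10), (21,G4,10), (23,G4,12), (25,G2,13.5), (25,G3,13.5), (29,G3,15)
Step 2: Sum ranks within each group.
R_1 = 18 (n_1 = 3)
R_2 = 32.5 (n_2 = 5)
R_3 = 38.5 (n_3 = 3)
R_4 = 31 (n_4 = 4)
Step 3: H = 12/(N(N+1)) * sum(R_i^2/n_i) - 3(N+1)
     = 12/(15*16) * (18^2/3 + 32.5^2/5 + 38.5^2/3 + 31^2/4) - 3*16
     = 0.050000 * 1053.58 - 48
     = 4.679167.
Step 4: Ties present; correction factor C = 1 - 54/(15^3 - 15) = 0.983929. Corrected H = 4.679167 / 0.983929 = 4.755596.
Step 5: Under H0, H ~ chi^2(3); p-value = 0.190594.
Step 6: alpha = 0.05. fail to reject H0.

H = 4.7556, df = 3, p = 0.190594, fail to reject H0.


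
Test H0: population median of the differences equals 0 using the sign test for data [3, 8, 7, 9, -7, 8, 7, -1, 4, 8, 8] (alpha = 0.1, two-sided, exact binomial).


Step 1: Discard zero differences. Original n = 11; n_eff = number of nonzero differences = 11.
Nonzero differences (with sign): +3, +8, +7, +9, -7, +8, +7, -1, +4, +8, +8
Step 2: Count signs: positive = 9, negative = 2.
Step 3: Under H0: P(positive) = 0.5, so the number of positives S ~ Bin(11, 0.5).
Step 4: Two-sided exact p-value = sum of Bin(11,0.5) probabilities at or below the observed probability = 0.065430.
Step 5: alpha = 0.1. reject H0.

n_eff = 11, pos = 9, neg = 2, p = 0.065430, reject H0.


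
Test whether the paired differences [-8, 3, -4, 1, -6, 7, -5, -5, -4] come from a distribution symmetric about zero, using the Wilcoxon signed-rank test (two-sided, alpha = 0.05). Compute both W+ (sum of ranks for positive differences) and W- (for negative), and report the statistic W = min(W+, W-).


Step 1: Drop any zero differences (none here) and take |d_i|.
|d| = [8, 3, 4, 1, 6, 7, 5, 5, 4]
Step 2: Midrank |d_i| (ties get averaged ranks).
ranks: |8|->9, |3|->2, |4|->3.5, |1|->1, |6|->7, |7|->8, |5|->5.5, |5|->5.5, |4|->3.5
Step 3: Attach original signs; sum ranks with positive sign and with negative sign.
W+ = 2 + 1 + 8 = 11
W- = 9 + 3.5 + 7 + 5.5 + 5.5 + 3.5 = 34
(Check: W+ + W- = 45 should equal n(n+1)/2 = 45.)
Step 4: Test statistic W = min(W+, W-) = 11.
Step 5: Ties in |d|, so use the tie-corrected normal approximation.
        E[W] = n(n+1)/4 = 9*10/4 = 22.5.
        Tie groups: |d|=4 (t=2), |d|=5 (t=2); sum(t^3 - t) = 12.
        Var[W] = n(n+1)(2n+1)/24 - sum(t^3-t)/48 = 1710/24 - 12/48 = 71.
        z = (W - E[W]) / sqrt(Var[W]) = (11 - 22.5) / 8.4261 = -1.3648.
        Two-sided p = 2*Phi(z) = 0.172316.
Step 6: alpha = 0.05. fail to reject H0.

W+ = 11, W- = 34, W = min = 11, p = 0.172316, fail to reject H0.


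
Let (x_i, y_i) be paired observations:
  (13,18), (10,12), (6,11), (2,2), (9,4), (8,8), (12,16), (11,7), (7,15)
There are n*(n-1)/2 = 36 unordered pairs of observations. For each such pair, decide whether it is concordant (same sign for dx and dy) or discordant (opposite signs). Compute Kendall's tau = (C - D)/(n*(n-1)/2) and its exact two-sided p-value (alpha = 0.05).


Step 1: Enumerate the 36 unordered pairs (i,j) with i<j and classify each by sign(x_j-x_i) * sign(y_j-y_i).
  (1,2):dx=-3,dy=-6->C; (1,3):dx=-7,dy=-7->C; (1,4):dx=-11,dy=-16->C; (1,5):dx=-4,dy=-14->C
  (1,6):dx=-5,dy=-10->C; (1,7):dx=-1,dy=-2->C; (1,8):dx=-2,dy=-11->C; (1,9):dx=-6,dy=-3->C
  (2,3):dx=-4,dy=-1->C; (2,4):dx=-8,dy=-10->C; (2,5):dx=-1,dy=-8->C; (2,6):dx=-2,dy=-4->C
  (2,7):dx=+2,dy=+4->C; (2,8):dx=+1,dy=-5->D; (2,9):dx=-3,dy=+3->D; (3,4):dx=-4,dy=-9->C
  (3,5):dx=+3,dy=-7->D; (3,6):dx=+2,dy=-3->D; (3,7):dx=+6,dy=+5->C; (3,8):dx=+5,dy=-4->D
  (3,9):dx=+1,dy=+4->C; (4,5):dx=+7,dy=+2->C; (4,6):dx=+6,dy=+6->C; (4,7):dx=+10,dy=+14->C
  (4,8):dx=+9,dy=+5->C; (4,9):dx=+5,dy=+13->C; (5,6):dx=-1,dy=+4->D; (5,7):dx=+3,dy=+12->C
  (5,8):dx=+2,dy=+3->C; (5,9):dx=-2,dy=+11->D; (6,7):dx=+4,dy=+8->C; (6,8):dx=+3,dy=-1->D
  (6,9):dx=-1,dy=+7->D; (7,8):dx=-1,dy=-9->C; (7,9):dx=-5,dy=-1->C; (8,9):dx=-4,dy=+8->D
Step 2: C = 26, D = 10, total pairs = 36.
Step 3: tau = (C - D)/(n(n-1)/2) = (26 - 10)/36 = 0.444444.
Step 4: Exact two-sided p-value (enumerate n! = 362880 permutations of y under H0): p = 0.119439.
Step 5: alpha = 0.05. fail to reject H0.

tau_b = 0.4444 (C=26, D=10), p = 0.119439, fail to reject H0.


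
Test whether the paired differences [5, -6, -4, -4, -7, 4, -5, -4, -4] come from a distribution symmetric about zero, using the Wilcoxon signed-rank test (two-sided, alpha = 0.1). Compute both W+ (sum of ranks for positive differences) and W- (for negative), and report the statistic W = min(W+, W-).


Step 1: Drop any zero differences (none here) and take |d_i|.
|d| = [5, 6, 4, 4, 7, 4, 5, 4, 4]
Step 2: Midrank |d_i| (ties get averaged ranks).
ranks: |5|->6.5, |6|->8, |4|->3, |4|->3, |7|->9, |4|->3, |5|->6.5, |4|->3, |4|->3
Step 3: Attach original signs; sum ranks with positive sign and with negative sign.
W+ = 6.5 + 3 = 9.5
W- = 8 + 3 + 3 + 9 + 6.5 + 3 + 3 = 35.5
(Check: W+ + W- = 45 should equal n(n+1)/2 = 45.)
Step 4: Test statistic W = min(W+, W-) = 9.5.
Step 5: Ties in |d|, so use the tie-corrected normal approximation.
        E[W] = n(n+1)/4 = 9*10/4 = 22.5.
        Tie groups: |d|=4 (t=5), |d|=5 (t=2); sum(t^3 - t) = 126.
        Var[W] = n(n+1)(2n+1)/24 - sum(t^3-t)/48 = 1710/24 - 126/48 = 68.625.
        z = (W - E[W]) / sqrt(Var[W]) = (9.5 - 22.5) / 8.2840 = -1.5693.
        Two-sided p = 2*Phi(z) = 0.116581.
Step 6: alpha = 0.1. fail to reject H0.

W+ = 9.5, W- = 35.5, W = min = 9.5, p = 0.116581, fail to reject H0.


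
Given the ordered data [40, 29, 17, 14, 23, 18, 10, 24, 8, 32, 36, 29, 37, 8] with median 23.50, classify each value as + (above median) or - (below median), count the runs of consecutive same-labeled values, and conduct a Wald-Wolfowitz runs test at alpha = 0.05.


Step 1: Compute median = 23.50; label A = above, B = below.
Labels in order: AABBBBBABAAAAB  (n_A = 7, n_B = 7)
Step 2: Count runs R = 6.
Step 3: Under H0 (random ordering), E[R] = 2*n_A*n_B/(n_A+n_B) + 1 = 2*7*7/14 + 1 = 8.0000.
        Var[R] = 2*n_A*n_B*(2*n_A*n_B - n_A - n_B) / ((n_A+n_B)^2 * (n_A+n_B-1)) = 8232/2548 = 3.2308.
        SD[R] = 1.7974.
Step 4: Continuity-corrected z = (R + 0.5 - E[R]) / SD[R] = (6 + 0.5 - 8.0000) / 1.7974 = -0.8345.
Step 5: Two-sided p-value via normal approximation = 2*(1 - Phi(|z|)) = 0.403986.
Step 6: alpha = 0.05. fail to reject H0.

R = 6, z = -0.8345, p = 0.403986, fail to reject H0.


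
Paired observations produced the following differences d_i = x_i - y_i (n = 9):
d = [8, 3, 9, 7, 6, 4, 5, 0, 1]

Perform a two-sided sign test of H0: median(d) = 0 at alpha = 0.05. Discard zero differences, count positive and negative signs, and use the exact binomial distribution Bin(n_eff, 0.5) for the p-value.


Step 1: Discard zero differences. Original n = 9; n_eff = number of nonzero differences = 8.
Nonzero differences (with sign): +8, +3, +9, +7, +6, +4, +5, +1
Step 2: Count signs: positive = 8, negative = 0.
Step 3: Under H0: P(positive) = 0.5, so the number of positives S ~ Bin(8, 0.5).
Step 4: Two-sided exact p-value = sum of Bin(8,0.5) probabilities at or below the observed probability = 0.007812.
Step 5: alpha = 0.05. reject H0.

n_eff = 8, pos = 8, neg = 0, p = 0.007812, reject H0.


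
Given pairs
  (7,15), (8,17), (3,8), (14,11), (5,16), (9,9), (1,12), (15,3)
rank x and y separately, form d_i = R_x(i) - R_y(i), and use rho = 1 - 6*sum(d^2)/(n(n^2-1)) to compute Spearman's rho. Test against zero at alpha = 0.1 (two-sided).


Step 1: Rank x and y separately (midranks; no ties here).
rank(x): 7->4, 8->5, 3->2, 14->7, 5->3, 9->6, 1->1, 15->8
rank(y): 15->6, 17->8, 8->2, 11->4, 16->7, 9->3, 12->5, 3->1
Step 2: d_i = R_x(i) - R_y(i); compute d_i^2.
  (4-6)^2=4, (5-8)^2=9, (2-2)^2=0, (7-4)^2=9, (3-7)^2=16, (6-3)^2=9, (1-5)^2=16, (8-1)^2=49
sum(d^2) = 112.
Step 3: rho = 1 - 6*112 / (8*(8^2 - 1)) = 1 - 672/504 = -0.333333.
Step 4: Under H0, t = rho * sqrt((n-2)/(1-rho^2)) = -0.8660 ~ t(6).
Step 5: Two-sided p-value from the t-distribution with 6 df = 0.419753.
Step 6: alpha = 0.1. fail to reject H0.

rho = -0.3333, p = 0.419753, fail to reject H0 at alpha = 0.1.


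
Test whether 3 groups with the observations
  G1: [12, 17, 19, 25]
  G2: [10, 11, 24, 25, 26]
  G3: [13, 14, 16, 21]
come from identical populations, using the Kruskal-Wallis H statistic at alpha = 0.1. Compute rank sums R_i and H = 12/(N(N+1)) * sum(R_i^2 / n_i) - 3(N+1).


Step 1: Combine all N = 13 observations and assign midranks.
sorted (value, group, rank): (10,G2,1), (11,G2,2), (12,G1,3), (13,G3,4), (14,G3,5), (16,G3,6), (17,G1,7), (19,G1,8), (21,G3,9), (24,G2,10), (25,G1,11.5), (25,G2,11.5), (26,G2,13)
Step 2: Sum ranks within each group.
R_1 = 29.5 (n_1 = 4)
R_2 = 37.5 (n_2 = 5)
R_3 = 24 (n_3 = 4)
Step 3: H = 12/(N(N+1)) * sum(R_i^2/n_i) - 3(N+1)
     = 12/(13*14) * (29.5^2/4 + 37.5^2/5 + 24^2/4) - 3*14
     = 0.065934 * 642.812 - 42
     = 0.383242.
Step 4: Ties present; correction factor C = 1 - 6/(13^3 - 13) = 0.997253. Corrected H = 0.383242 / 0.997253 = 0.384298.
Step 5: Under H0, H ~ chi^2(2); p-value = 0.825184.
Step 6: alpha = 0.1. fail to reject H0.

H = 0.3843, df = 2, p = 0.825184, fail to reject H0.


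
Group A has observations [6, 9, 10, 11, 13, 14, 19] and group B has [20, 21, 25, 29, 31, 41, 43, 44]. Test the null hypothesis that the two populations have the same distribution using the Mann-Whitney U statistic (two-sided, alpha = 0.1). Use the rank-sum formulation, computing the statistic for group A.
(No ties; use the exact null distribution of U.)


Step 1: Combine and sort all 15 observations; assign midranks.
sorted (value, group): (6,X), (9,X), (10,X), (11,X), (13,X), (14,X), (19,X), (20,Y), (21,Y), (25,Y), (29,Y), (31,Y), (41,Y), (43,Y), (44,Y)
ranks: 6->1, 9->2, 10->3, 11->4, 13->5, 14->6, 19->7, 20->8, 21->9, 25->10, 29->11, 31->12, 41->13, 43->14, 44->15
Step 2: Rank sum for X: R1 = 1 + 2 + 3 + 4 + 5 + 6 + 7 = 28.
Step 3: U_X = R1 - n1(n1+1)/2 = 28 - 7*8/2 = 28 - 28 = 0.
       U_Y = n1*n2 - U_X = 56 - 0 = 56.
Step 4: No ties, so the exact null distribution of U (based on enumerating the C(15,7) = 6435 equally likely rank assignments) gives the two-sided p-value.
Step 5: p-value = 0.000311; compare to alpha = 0.1. reject H0.

U_X = 0, p = 0.000311, reject H0 at alpha = 0.1.


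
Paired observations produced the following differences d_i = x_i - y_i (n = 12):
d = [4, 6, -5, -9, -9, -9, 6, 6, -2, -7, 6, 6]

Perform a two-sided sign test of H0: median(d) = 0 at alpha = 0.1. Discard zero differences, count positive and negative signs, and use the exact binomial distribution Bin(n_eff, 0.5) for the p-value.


Step 1: Discard zero differences. Original n = 12; n_eff = number of nonzero differences = 12.
Nonzero differences (with sign): +4, +6, -5, -9, -9, -9, +6, +6, -2, -7, +6, +6
Step 2: Count signs: positive = 6, negative = 6.
Step 3: Under H0: P(positive) = 0.5, so the number of positives S ~ Bin(12, 0.5).
Step 4: Two-sided exact p-value = sum of Bin(12,0.5) probabilities at or below the observed probability = 1.000000.
Step 5: alpha = 0.1. fail to reject H0.

n_eff = 12, pos = 6, neg = 6, p = 1.000000, fail to reject H0.


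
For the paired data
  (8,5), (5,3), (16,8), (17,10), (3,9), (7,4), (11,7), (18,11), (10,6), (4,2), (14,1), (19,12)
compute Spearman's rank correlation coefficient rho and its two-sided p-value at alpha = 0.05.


Step 1: Rank x and y separately (midranks; no ties here).
rank(x): 8->5, 5->3, 16->9, 17->10, 3->1, 7->4, 11->7, 18->11, 10->6, 4->2, 14->8, 19->12
rank(y): 5->5, 3->3, 8->8, 10->10, 9->9, 4->4, 7->7, 11->11, 6->6, 2->2, 1->1, 12->12
Step 2: d_i = R_x(i) - R_y(i); compute d_i^2.
  (5-5)^2=0, (3-3)^2=0, (9-8)^2=1, (10-10)^2=0, (1-9)^2=64, (4-4)^2=0, (7-7)^2=0, (11-11)^2=0, (6-6)^2=0, (2-2)^2=0, (8-1)^2=49, (12-12)^2=0
sum(d^2) = 114.
Step 3: rho = 1 - 6*114 / (12*(12^2 - 1)) = 1 - 684/1716 = 0.601399.
Step 4: Under H0, t = rho * sqrt((n-2)/(1-rho^2)) = 2.3804 ~ t(10).
Step 5: Two-sided p-value from the t-distribution with 10 df = 0.038588.
Step 6: alpha = 0.05. reject H0.

rho = 0.6014, p = 0.038588, reject H0 at alpha = 0.05.


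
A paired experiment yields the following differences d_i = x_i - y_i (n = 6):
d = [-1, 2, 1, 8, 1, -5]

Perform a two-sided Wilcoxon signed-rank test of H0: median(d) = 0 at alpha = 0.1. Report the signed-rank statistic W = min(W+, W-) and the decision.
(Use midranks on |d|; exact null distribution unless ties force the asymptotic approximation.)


Step 1: Drop any zero differences (none here) and take |d_i|.
|d| = [1, 2, 1, 8, 1, 5]
Step 2: Midrank |d_i| (ties get averaged ranks).
ranks: |1|->2, |2|->4, |1|->2, |8|->6, |1|->2, |5|->5
Step 3: Attach original signs; sum ranks with positive sign and with negative sign.
W+ = 4 + 2 + 6 + 2 = 14
W- = 2 + 5 = 7
(Check: W+ + W- = 21 should equal n(n+1)/2 = 21.)
Step 4: Test statistic W = min(W+, W-) = 7.
Step 5: Ties in |d|, so use the tie-corrected normal approximation.
        E[W] = n(n+1)/4 = 6*7/4 = 10.5.
        Tie groups: |d|=1 (t=3); sum(t^3 - t) = 24.
        Var[W] = n(n+1)(2n+1)/24 - sum(t^3-t)/48 = 546/24 - 24/48 = 22.25.
        z = (W - E[W]) / sqrt(Var[W]) = (7 - 10.5) / 4.7170 = -0.7420.
        Two-sided p = 2*Phi(z) = 0.458088.
Step 6: alpha = 0.1. fail to reject H0.

W+ = 14, W- = 7, W = min = 7, p = 0.458088, fail to reject H0.


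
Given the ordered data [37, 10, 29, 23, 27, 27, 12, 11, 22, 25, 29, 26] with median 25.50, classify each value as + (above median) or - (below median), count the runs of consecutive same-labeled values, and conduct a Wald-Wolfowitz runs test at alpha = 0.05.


Step 1: Compute median = 25.50; label A = above, B = below.
Labels in order: ABABAABBBBAA  (n_A = 6, n_B = 6)
Step 2: Count runs R = 7.
Step 3: Under H0 (random ordering), E[R] = 2*n_A*n_B/(n_A+n_B) + 1 = 2*6*6/12 + 1 = 7.0000.
        Var[R] = 2*n_A*n_B*(2*n_A*n_B - n_A - n_B) / ((n_A+n_B)^2 * (n_A+n_B-1)) = 4320/1584 = 2.7273.
        SD[R] = 1.6514.
Step 4: R = E[R], so z = 0 with no continuity correction.
Step 5: Two-sided p-value via normal approximation = 2*(1 - Phi(|z|)) = 1.000000.
Step 6: alpha = 0.05. fail to reject H0.

R = 7, z = 0.0000, p = 1.000000, fail to reject H0.


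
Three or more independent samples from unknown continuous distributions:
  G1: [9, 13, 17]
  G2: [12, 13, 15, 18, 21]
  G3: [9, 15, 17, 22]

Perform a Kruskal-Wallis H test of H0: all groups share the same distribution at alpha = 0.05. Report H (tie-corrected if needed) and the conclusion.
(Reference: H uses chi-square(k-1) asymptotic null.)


Step 1: Combine all N = 12 observations and assign midranks.
sorted (value, group, rank): (9,G1,1.5), (9,G3,1.5), (12,G2,3), (13,G1,4.5), (13,G2,4.5), (15,G2,6.5), (15,G3,6.5), (17,G1,8.5), (17,G3,8.5), (18,G2,10), (21,G2,11), (22,G3,12)
Step 2: Sum ranks within each group.
R_1 = 14.5 (n_1 = 3)
R_2 = 35 (n_2 = 5)
R_3 = 28.5 (n_3 = 4)
Step 3: H = 12/(N(N+1)) * sum(R_i^2/n_i) - 3(N+1)
     = 12/(12*13) * (14.5^2/3 + 35^2/5 + 28.5^2/4) - 3*13
     = 0.076923 * 518.146 - 39
     = 0.857372.
Step 4: Ties present; correction factor C = 1 - 24/(12^3 - 12) = 0.986014. Corrected H = 0.857372 / 0.986014 = 0.869533.
Step 5: Under H0, H ~ chi^2(2); p-value = 0.647416.
Step 6: alpha = 0.05. fail to reject H0.

H = 0.8695, df = 2, p = 0.647416, fail to reject H0.


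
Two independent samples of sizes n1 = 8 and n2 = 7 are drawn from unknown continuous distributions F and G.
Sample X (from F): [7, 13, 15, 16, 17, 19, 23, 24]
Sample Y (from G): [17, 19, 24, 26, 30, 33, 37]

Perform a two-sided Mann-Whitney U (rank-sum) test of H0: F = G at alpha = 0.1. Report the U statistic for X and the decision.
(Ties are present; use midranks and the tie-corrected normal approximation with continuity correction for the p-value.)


Step 1: Combine and sort all 15 observations; assign midranks.
sorted (value, group): (7,X), (13,X), (15,X), (16,X), (17,X), (17,Y), (19,X), (19,Y), (23,X), (24,X), (24,Y), (26,Y), (30,Y), (33,Y), (37,Y)
ranks: 7->1, 13->2, 15->3, 16->4, 17->5.5, 17->5.5, 19->7.5, 19->7.5, 23->9, 24->10.5, 24->10.5, 26->12, 30->13, 33->14, 37->15
Step 2: Rank sum for X: R1 = 1 + 2 + 3 + 4 + 5.5 + 7.5 + 9 + 10.5 = 42.5.
Step 3: U_X = R1 - n1(n1+1)/2 = 42.5 - 8*9/2 = 42.5 - 36 = 6.5.
       U_Y = n1*n2 - U_X = 56 - 6.5 = 49.5.
Step 4: Ties are present, so use the tie-corrected normal approximation (with continuity correction) for the p-value.
Step 5: p-value = 0.014817; compare to alpha = 0.1. reject H0.

U_X = 6.5, p = 0.014817, reject H0 at alpha = 0.1.


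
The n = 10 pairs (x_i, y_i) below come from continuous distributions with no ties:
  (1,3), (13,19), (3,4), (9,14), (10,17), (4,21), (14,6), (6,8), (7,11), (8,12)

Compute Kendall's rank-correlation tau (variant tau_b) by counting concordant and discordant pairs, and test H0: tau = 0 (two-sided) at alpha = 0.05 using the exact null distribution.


Step 1: Enumerate the 45 unordered pairs (i,j) with i<j and classify each by sign(x_j-x_i) * sign(y_j-y_i).
  (1,2):dx=+12,dy=+16->C; (1,3):dx=+2,dy=+1->C; (1,4):dx=+8,dy=+11->C; (1,5):dx=+9,dy=+14->C
  (1,6):dx=+3,dy=+18->C; (1,7):dx=+13,dy=+3->C; (1,8):dx=+5,dy=+5->C; (1,9):dx=+6,dy=+8->C
  (1,10):dx=+7,dy=+9->C; (2,3):dx=-10,dy=-15->C; (2,4):dx=-4,dy=-5->C; (2,5):dx=-3,dy=-2->C
  (2,6):dx=-9,dy=+2->D; (2,7):dx=+1,dy=-13->D; (2,8):dx=-7,dy=-11->C; (2,9):dx=-6,dy=-8->C
  (2,10):dx=-5,dy=-7->C; (3,4):dx=+6,dy=+10->C; (3,5):dx=+7,dy=+13->C; (3,6):dx=+1,dy=+17->C
  (3,7):dx=+11,dy=+2->C; (3,8):dx=+3,dy=+4->C; (3,9):dx=+4,dy=+7->C; (3,10):dx=+5,dy=+8->C
  (4,5):dx=+1,dy=+3->C; (4,6):dx=-5,dy=+7->D; (4,7):dx=+5,dy=-8->D; (4,8):dx=-3,dy=-6->C
  (4,9):dx=-2,dy=-3->C; (4,10):dx=-1,dy=-2->C; (5,6):dx=-6,dy=+4->D; (5,7):dx=+4,dy=-11->D
  (5,8):dx=-4,dy=-9->C; (5,9):dx=-3,dy=-6->C; (5,10):dx=-2,dy=-5->C; (6,7):dx=+10,dy=-15->D
  (6,8):dx=+2,dy=-13->D; (6,9):dx=+3,dy=-10->D; (6,10):dx=+4,dy=-9->D; (7,8):dx=-8,dy=+2->D
  (7,9):dx=-7,dy=+5->D; (7,10):dx=-6,dy=+6->D; (8,9):dx=+1,dy=+3->C; (8,10):dx=+2,dy=+4->C
  (9,10):dx=+1,dy=+1->C
Step 2: C = 32, D = 13, total pairs = 45.
Step 3: tau = (C - D)/(n(n-1)/2) = (32 - 13)/45 = 0.422222.
Step 4: Exact two-sided p-value (enumerate n! = 3628800 permutations of y under H0): p = 0.108313.
Step 5: alpha = 0.05. fail to reject H0.

tau_b = 0.4222 (C=32, D=13), p = 0.108313, fail to reject H0.


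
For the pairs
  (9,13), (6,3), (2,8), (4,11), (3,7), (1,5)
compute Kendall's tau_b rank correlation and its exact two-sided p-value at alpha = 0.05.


Step 1: Enumerate the 15 unordered pairs (i,j) with i<j and classify each by sign(x_j-x_i) * sign(y_j-y_i).
  (1,2):dx=-3,dy=-10->C; (1,3):dx=-7,dy=-5->C; (1,4):dx=-5,dy=-2->C; (1,5):dx=-6,dy=-6->C
  (1,6):dx=-8,dy=-8->C; (2,3):dx=-4,dy=+5->D; (2,4):dx=-2,dy=+8->D; (2,5):dx=-3,dy=+4->D
  (2,6):dx=-5,dy=+2->D; (3,4):dx=+2,dy=+3->C; (3,5):dx=+1,dy=-1->D; (3,6):dx=-1,dy=-3->C
  (4,5):dx=-1,dy=-4->C; (4,6):dx=-3,dy=-6->C; (5,6):dx=-2,dy=-2->C
Step 2: C = 10, D = 5, total pairs = 15.
Step 3: tau = (C - D)/(n(n-1)/2) = (10 - 5)/15 = 0.333333.
Step 4: Exact two-sided p-value (enumerate n! = 720 permutations of y under H0): p = 0.469444.
Step 5: alpha = 0.05. fail to reject H0.

tau_b = 0.3333 (C=10, D=5), p = 0.469444, fail to reject H0.


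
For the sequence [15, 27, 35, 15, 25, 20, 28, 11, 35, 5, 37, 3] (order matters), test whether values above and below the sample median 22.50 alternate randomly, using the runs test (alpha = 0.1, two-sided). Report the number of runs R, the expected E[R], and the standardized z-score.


Step 1: Compute median = 22.50; label A = above, B = below.
Labels in order: BAABABABABAB  (n_A = 6, n_B = 6)
Step 2: Count runs R = 11.
Step 3: Under H0 (random ordering), E[R] = 2*n_A*n_B/(n_A+n_B) + 1 = 2*6*6/12 + 1 = 7.0000.
        Var[R] = 2*n_A*n_B*(2*n_A*n_B - n_A - n_B) / ((n_A+n_B)^2 * (n_A+n_B-1)) = 4320/1584 = 2.7273.
        SD[R] = 1.6514.
Step 4: Continuity-corrected z = (R - 0.5 - E[R]) / SD[R] = (11 - 0.5 - 7.0000) / 1.6514 = 2.1194.
Step 5: Two-sided p-value via normal approximation = 2*(1 - Phi(|z|)) = 0.034060.
Step 6: alpha = 0.1. reject H0.

R = 11, z = 2.1194, p = 0.034060, reject H0.
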